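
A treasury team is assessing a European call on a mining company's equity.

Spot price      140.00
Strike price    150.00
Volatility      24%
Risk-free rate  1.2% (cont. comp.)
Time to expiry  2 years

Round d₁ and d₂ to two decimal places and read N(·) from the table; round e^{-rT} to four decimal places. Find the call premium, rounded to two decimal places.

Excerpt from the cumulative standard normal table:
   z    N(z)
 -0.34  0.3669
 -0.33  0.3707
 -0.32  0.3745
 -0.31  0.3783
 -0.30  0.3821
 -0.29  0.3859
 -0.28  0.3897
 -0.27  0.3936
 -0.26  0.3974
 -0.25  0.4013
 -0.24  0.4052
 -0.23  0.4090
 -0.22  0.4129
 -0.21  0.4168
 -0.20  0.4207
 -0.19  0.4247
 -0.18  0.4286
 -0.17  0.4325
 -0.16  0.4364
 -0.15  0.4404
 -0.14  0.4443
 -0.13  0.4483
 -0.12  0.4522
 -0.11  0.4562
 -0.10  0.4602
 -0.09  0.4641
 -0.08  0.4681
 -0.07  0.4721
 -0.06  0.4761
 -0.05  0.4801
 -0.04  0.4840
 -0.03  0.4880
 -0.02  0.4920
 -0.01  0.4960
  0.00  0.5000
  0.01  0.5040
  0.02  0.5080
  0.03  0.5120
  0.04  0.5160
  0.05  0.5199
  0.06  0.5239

σ√T = 0.24·√2 = 0.3394
d₁ = [ln(140/150) + (0.012 + 0.24²/2)·2] / 0.3394 = [-0.0690 + 0.0816] / 0.3394 = 0.0371 ≈ 0.04
d₂ = d₁ − σ√T = 0.0371 − 0.3394 = -0.3023 ≈ -0.30
e^(−rT) = e^(−0.012·2) = 0.9763
N(d₁) = N(0.04) = 0.5160;  N(d₂) = N(-0.30) = 0.3821
C = 140·0.5160 − 150·0.9763·0.3821 = 72.2400 − 55.9566 = 16.2834

16.28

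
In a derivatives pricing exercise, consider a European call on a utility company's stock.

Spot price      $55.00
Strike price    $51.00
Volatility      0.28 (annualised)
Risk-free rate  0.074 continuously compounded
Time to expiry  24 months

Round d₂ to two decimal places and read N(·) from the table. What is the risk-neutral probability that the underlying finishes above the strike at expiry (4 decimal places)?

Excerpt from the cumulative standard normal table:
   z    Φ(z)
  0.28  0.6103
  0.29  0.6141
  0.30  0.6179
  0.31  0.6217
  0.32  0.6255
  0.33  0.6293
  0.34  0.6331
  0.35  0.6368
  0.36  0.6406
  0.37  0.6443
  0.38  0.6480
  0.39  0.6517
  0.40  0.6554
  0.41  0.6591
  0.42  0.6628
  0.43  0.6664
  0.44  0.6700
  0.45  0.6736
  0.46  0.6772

0.6443

σ√T = 0.28·√2 = 0.3960
d₁ = [ln(55/51) + (0.074 + 0.28²/2)·2] / 0.3960 = [0.0755 + 0.2264] / 0.3960 = 0.7624 ≈ 0.76
d₂ = d₁ − σ√T = 0.7624 − 0.3960 = 0.3665 ≈ 0.37
Pr(exercise) under Q = N(d₂) = 0.6443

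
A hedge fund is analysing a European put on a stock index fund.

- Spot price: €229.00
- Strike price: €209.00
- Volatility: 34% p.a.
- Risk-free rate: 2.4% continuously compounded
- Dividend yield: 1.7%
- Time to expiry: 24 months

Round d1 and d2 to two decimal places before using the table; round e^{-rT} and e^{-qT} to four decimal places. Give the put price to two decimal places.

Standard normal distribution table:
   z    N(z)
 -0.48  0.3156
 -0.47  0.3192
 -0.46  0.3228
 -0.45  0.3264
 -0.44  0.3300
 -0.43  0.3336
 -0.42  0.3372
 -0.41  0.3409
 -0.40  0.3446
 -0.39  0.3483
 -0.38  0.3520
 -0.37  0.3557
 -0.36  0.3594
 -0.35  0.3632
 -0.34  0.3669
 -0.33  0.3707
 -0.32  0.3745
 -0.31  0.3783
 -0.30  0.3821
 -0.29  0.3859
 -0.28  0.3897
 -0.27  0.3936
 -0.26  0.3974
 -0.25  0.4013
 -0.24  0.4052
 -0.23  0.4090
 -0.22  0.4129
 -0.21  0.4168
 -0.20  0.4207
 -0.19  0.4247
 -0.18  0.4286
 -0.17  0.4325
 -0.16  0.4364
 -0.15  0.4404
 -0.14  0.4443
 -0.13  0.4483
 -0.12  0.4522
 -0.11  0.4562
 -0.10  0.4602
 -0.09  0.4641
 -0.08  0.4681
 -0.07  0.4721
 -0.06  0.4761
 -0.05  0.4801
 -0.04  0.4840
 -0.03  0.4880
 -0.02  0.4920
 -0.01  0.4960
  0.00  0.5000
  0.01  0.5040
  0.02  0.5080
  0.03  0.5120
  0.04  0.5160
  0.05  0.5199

T = 2;  σ√T = 0.4808
d₁ = [ln(229/209) + (0.024 − 0.017 + 0.34²/2)·2] / 0.4808 = [0.0914 + 0.1296] / 0.4808 = 0.4596 → 0.46
d₂ = d₁ − σ√T = 0.4596 − 0.4808 = -0.0212 → -0.02
e^(−qT) = e^(−0.017·2) = 0.9666;  e^(−rT) = e^(−0.024·2) = 0.9531
N(−d₂) = N(0.02) = 0.5080;  N(−d₁) = N(-0.46) = 0.3228
P = 209·0.9531·0.5080 − 229·0.9666·0.3228 = 101.1925 − 71.4522 = 29.7403

€29.74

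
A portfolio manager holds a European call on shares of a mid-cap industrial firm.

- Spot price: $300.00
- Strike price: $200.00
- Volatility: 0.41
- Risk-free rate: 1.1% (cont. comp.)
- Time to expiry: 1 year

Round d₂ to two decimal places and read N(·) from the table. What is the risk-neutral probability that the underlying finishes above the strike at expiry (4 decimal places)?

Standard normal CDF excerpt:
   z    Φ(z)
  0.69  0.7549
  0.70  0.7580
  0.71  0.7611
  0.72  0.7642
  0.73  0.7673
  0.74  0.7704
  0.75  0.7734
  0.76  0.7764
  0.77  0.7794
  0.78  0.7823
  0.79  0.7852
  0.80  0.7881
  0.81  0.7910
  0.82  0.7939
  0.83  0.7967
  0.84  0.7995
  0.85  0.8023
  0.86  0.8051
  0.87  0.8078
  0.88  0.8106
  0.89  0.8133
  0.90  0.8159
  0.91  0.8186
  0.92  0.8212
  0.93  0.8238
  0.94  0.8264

0.7910

T = 1;  σ√T = 0.4100
ln(S/K) + (r + σ²/2)T = ln(300/200) + (0.011 + 0.41²/2)·1 = 0.4055 + 0.0950 = 0.5005
d₁ = 0.5005 / 0.4100 = 1.2208 ≈ 1.22
d₂ = d₁ − σ√T = 1.2208 − 0.4100 = 0.8108 ≈ 0.81
Pr(exercise) under Q = N(d₂) = 0.7910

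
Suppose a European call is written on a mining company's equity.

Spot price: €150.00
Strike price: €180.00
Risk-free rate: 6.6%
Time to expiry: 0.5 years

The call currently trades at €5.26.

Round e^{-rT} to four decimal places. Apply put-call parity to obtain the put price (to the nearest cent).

e^(−rT) = e^(−0.066·0.5) = 0.9675
Put-call parity: C − P = S − K·e^(−rT) = 150 − 180·0.9675 = 150 − 174.1500 = -24.1500
P = C − (C − P) = 5.26 − (-24.1500) = 29.4100

€29.41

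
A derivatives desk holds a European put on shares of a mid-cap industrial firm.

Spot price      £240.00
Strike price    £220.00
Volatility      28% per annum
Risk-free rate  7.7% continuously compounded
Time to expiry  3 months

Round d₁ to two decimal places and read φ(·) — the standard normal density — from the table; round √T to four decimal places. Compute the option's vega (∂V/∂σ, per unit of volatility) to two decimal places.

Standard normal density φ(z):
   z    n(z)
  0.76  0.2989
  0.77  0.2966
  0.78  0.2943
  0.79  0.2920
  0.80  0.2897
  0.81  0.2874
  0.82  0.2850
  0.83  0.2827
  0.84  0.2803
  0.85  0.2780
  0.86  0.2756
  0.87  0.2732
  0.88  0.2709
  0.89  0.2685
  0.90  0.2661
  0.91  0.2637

33.92

σ√T = 0.28 × 0.5000 = 0.1400
ln(S/K) + (r + σ²/2)T = ln(240/220) + (0.077 + 0.28²/2)·0.25 = 0.0870 + 0.0290 = 0.1161
d₁ = 0.1161 / 0.1400 = 0.8290 → 0.83
√T = √0.25 = 0.5000
φ(d₁) = φ(0.83) = 0.2827
vega = S·φ(d₁)·√T = 240·0.2827·0.5000 = 33.9240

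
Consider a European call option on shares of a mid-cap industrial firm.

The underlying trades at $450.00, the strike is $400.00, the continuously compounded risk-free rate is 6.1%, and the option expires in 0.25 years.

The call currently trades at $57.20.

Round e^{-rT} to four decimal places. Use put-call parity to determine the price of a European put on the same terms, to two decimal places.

exp(−rT) = exp(−0.061·0.25) = 0.9849
Put-call parity: C − P = S − K·e^(−rT) = 450 − 400·0.9849 = 450 − 393.9600 = 56.0400
P = C − (C − P) = 57.20 − (56.0400) = 1.1600

$1.16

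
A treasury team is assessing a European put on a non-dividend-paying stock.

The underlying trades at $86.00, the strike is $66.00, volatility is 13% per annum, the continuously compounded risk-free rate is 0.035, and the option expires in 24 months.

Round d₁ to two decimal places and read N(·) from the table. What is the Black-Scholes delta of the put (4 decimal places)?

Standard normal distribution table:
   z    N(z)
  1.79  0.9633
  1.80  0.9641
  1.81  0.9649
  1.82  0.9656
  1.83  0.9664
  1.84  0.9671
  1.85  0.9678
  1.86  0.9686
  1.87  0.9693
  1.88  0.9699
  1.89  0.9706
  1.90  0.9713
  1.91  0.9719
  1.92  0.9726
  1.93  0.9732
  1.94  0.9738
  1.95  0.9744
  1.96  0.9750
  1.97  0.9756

-0.0281

T = 2;  σ√T = 0.1838
d₁ = [ln(86/66) + (0.035 + 0.13²/2)·2] / 0.1838 = [0.2647 + 0.0869] / 0.1838 = 1.9124 ⇒ 1.91
N(d₁) = N(1.91) = 0.9719
Δ_put = N(d₁) − 1 = 0.9719 − 1 = -0.0281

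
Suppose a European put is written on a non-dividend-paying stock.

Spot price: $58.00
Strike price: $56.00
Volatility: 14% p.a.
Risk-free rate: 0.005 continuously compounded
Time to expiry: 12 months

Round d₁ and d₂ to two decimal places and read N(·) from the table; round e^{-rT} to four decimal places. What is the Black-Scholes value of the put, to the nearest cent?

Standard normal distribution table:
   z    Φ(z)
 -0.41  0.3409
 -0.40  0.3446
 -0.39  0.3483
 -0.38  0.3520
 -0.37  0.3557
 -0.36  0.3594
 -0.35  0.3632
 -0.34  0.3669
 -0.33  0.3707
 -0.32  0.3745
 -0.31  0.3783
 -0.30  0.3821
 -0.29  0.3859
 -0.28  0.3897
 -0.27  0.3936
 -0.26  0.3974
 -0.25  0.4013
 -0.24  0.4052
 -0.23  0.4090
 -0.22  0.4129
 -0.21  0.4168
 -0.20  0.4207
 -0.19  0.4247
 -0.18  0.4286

$2.16

σ√T = 0.14 × 1.0000 = 0.1400
ln(S/K) + (r + σ²/2)T = ln(58/56) + (0.005 + 0.14²/2)·1 = 0.0351 + 0.0148 = 0.0499
d₁ = 0.0499 / 0.1400 = 0.3564 which rounds to 0.36
d₂ = d₁ − σ√T = 0.3564 − 0.1400 = 0.2164 which rounds to 0.22
e^(−rT) = e^(−0.005·1) = 0.9950
N(−d₂) = N(-0.22) = 0.4129;  N(−d₁) = N(-0.36) = 0.3594
P = 56·0.9950·0.4129 − 58·0.3594 = 23.0068 − 20.8452 = 2.1616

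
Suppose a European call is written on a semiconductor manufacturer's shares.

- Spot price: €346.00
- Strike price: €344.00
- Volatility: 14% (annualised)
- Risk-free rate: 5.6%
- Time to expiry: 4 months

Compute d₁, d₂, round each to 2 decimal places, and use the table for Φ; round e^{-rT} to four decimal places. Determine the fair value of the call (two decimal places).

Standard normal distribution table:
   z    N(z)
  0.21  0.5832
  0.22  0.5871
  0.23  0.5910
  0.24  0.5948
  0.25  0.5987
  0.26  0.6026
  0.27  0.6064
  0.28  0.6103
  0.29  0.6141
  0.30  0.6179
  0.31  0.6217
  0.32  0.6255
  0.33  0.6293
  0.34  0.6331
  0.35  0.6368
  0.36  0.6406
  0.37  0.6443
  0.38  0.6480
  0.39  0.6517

€15.59

σ√T = 0.14 × 0.5774 = 0.0808
d₁ = [ln(346/344) + (0.056 + 0.14²/2)·0.3333] / 0.0808 = [0.0058 + 0.0219] / 0.0808 = 0.3431 ⇒ 0.34
d₂ = d₁ − σ√T = 0.3431 − 0.0808 = 0.2622 ⇒ 0.26
exp(−rT) = exp(−0.056·0.3333) = 0.9815
C = 346·N(0.34) − 344·0.9815·N(0.26) = 346·0.6331 − 344·0.9815·0.6026 = 219.0526 − 203.4595 = 15.5931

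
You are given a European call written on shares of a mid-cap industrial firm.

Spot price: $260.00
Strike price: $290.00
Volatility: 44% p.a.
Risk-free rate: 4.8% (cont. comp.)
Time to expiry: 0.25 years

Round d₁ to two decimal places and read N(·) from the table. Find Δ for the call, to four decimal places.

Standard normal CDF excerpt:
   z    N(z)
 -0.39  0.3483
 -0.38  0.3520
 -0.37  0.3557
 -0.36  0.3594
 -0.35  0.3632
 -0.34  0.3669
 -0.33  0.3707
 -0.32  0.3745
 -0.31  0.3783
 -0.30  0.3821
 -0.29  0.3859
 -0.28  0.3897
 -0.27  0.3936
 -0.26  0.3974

T = 0.25;  σ√T = 0.2200
d₁ = [ln(260/290) + (0.048 + ½·0.44²)·0.25] / (σ√T) = (-0.1092 + 0.0362) / 0.2200 = -0.3318 which rounds to -0.33
N(d₁) = N(-0.33) = 0.3707
Δ_call = N(d₁) = 0.3707

0.3707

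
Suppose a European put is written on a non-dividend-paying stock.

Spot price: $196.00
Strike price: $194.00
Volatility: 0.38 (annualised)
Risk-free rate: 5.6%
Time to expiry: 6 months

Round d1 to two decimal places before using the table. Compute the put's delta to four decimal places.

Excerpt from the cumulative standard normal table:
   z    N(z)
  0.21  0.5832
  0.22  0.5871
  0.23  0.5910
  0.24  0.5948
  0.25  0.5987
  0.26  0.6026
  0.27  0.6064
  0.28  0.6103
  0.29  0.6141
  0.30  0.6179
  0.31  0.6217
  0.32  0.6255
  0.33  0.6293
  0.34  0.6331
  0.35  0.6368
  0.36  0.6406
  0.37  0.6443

-0.3897

σ√T = 0.38·√0.5 = 0.2687
ln(S/K) + (r + σ²/2)T = ln(196/194) + (0.056 + 0.38²/2)·0.5 = 0.0103 + 0.0641 = 0.0744
d₁ = 0.0744 / 0.2687 = 0.2767 → 0.28
N(d₁) = N(0.28) = 0.6103
Δ_put = N(d₁) − 1 = 0.6103 − 1 = -0.3897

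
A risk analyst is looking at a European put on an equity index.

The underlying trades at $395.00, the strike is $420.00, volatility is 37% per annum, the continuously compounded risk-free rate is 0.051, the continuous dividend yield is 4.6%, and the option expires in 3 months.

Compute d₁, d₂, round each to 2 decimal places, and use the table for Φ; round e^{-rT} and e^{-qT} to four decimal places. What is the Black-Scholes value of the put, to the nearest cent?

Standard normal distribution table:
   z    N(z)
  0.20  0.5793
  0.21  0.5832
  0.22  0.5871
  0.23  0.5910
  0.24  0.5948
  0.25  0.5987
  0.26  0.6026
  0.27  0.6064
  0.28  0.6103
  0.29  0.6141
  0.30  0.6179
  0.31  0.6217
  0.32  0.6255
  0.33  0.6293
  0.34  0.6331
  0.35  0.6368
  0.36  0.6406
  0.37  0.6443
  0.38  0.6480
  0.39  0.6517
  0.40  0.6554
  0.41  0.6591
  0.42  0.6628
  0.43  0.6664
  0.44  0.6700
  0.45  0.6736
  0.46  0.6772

$44.06

σ√T = 0.37·√0.25 = 0.1850
d₁ = [ln(395/420) + (0.051 − 0.046 + 0.37²/2)·0.25] / 0.1850 = [-0.0614 + 0.0184] / 0.1850 = -0.2325 ⇒ -0.23
d₂ = d₁ − σ√T = -0.2325 − 0.1850 = -0.4175 ⇒ -0.42
exp(−qT) = exp(−0.046·0.25) = 0.9886;  exp(−rT) = exp(−0.051·0.25) = 0.9873
N(−d₂) = N(0.42) = 0.6628;  N(−d₁) = N(0.23) = 0.5910
P = 420·0.9873·0.6628 − 395·0.9886·0.5910 = 274.8406 − 230.7837 = 44.0569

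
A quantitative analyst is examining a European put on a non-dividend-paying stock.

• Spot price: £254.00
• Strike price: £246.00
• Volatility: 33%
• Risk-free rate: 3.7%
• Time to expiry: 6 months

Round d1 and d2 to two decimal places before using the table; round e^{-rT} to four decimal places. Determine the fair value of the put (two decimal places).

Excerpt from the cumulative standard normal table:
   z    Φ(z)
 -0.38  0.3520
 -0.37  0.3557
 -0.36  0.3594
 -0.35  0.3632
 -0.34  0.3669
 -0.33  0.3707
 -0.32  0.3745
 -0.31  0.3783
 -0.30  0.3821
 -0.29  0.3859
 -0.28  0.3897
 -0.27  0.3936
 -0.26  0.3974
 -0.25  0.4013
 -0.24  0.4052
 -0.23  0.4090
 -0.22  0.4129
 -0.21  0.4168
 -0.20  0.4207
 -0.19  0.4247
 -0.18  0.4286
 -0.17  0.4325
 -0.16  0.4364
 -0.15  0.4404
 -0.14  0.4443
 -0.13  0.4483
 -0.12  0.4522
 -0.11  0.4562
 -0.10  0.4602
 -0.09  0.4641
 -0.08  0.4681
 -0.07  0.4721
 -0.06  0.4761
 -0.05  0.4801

£16.98

σ√T = 0.33·√0.5 = 0.2333
ln(S/K) + (r + σ²/2)T = ln(254/246) + (0.037 + 0.33²/2)·0.5 = 0.0320 + 0.0457 = 0.0777
d₁ = 0.0777 / 0.2333 = 0.3331 ≈ 0.33
d₂ = d₁ − σ√T = 0.3331 − 0.2333 = 0.0998 ≈ 0.10
e^(−rT) = e^(−0.037·0.5) = 0.9817
P = 246·0.9817·N(-0.10) − 254·N(-0.33) = 246·0.9817·0.4602 − 254·0.3707 = 111.1375 − 94.1578 = 16.9797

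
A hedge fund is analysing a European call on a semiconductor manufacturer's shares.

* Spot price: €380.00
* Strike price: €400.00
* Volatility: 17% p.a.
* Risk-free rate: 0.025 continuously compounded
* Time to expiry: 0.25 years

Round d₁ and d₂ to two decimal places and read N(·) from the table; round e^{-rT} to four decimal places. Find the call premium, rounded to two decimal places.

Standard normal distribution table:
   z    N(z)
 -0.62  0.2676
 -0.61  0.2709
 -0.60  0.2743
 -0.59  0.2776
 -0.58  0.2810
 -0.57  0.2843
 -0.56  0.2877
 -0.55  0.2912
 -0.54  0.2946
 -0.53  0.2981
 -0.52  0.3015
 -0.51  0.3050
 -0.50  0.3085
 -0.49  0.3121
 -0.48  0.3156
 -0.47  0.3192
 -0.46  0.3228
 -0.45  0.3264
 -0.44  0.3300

€5.58

T = 0.25;  σ√T = 0.0850
d₁ = [ln(380/400) + (0.025 + ½·0.17²)·0.25] / (σ√T) = (-0.0513 + 0.0099) / 0.0850 = -0.4874 → -0.49
d₂ = -0.4874 − 0.0850 = -0.5724 → -0.57
e^(−rT) = e^(−0.025·0.25) = 0.9938
C = 380·N(-0.49) − 400·0.9938·N(-0.57) = 380·0.3121 − 400·0.9938·0.2843 = 118.5980 − 113.0149 = 5.5831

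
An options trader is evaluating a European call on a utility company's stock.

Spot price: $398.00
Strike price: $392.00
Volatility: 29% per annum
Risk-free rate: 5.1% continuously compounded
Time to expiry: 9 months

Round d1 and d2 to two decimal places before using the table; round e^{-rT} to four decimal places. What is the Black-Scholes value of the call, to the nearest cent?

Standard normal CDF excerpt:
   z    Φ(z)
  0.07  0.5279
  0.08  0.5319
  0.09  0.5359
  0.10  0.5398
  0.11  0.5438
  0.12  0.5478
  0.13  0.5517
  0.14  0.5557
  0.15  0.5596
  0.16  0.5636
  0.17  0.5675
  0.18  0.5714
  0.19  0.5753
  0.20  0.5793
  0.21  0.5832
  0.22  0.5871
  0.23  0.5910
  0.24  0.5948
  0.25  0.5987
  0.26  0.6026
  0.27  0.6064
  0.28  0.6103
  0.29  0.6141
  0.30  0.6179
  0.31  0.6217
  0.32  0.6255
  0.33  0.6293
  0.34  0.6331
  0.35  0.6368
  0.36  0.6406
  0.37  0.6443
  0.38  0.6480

T = 0.75;  σ√T = 0.2511
ln(S/K) + (r + σ²/2)T = ln(398/392) + (0.051 + 0.29²/2)·0.75 = 0.0152 + 0.0698 = 0.0850
d₁ = 0.0850 / 0.2511 = 0.3384 ⇒ 0.34
d₂ = d₁ − σ√T = 0.3384 − 0.2511 = 0.0872 ⇒ 0.09
exp(−rT) = exp(−0.051·0.75) = 0.9625
N(d₁) = N(0.34) = 0.6331;  N(d₂) = N(0.09) = 0.5359
C = 398·0.6331 − 392·0.9625·0.5359 = 251.9738 − 202.1951 = 49.7787

$49.78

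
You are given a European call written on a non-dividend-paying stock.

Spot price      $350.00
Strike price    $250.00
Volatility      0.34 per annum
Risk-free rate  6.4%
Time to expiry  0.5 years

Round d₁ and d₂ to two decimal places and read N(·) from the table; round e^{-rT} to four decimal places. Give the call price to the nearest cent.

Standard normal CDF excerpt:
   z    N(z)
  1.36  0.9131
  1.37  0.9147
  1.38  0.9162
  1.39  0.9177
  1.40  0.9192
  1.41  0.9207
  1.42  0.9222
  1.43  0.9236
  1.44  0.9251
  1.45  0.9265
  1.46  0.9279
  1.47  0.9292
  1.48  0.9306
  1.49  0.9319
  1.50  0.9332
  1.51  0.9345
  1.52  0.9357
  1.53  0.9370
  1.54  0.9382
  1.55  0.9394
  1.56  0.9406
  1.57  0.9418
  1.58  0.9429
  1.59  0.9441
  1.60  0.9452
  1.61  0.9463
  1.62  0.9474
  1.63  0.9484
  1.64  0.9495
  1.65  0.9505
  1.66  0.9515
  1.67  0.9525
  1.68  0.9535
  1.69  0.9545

T = 0.5;  σ√T = 0.2404
d₁ = [ln(350/250) + (0.064 + 0.34²/2)·0.5] / 0.2404 = [0.3365 + 0.0609] / 0.2404 = 1.6529 → 1.65
d₂ = d₁ − σ√T = 1.6529 − 0.2404 = 1.4124 → 1.41
exp(−rT) = exp(−0.064·0.5) = 0.9685
N(d₁) = N(1.65) = 0.9505;  N(d₂) = N(1.41) = 0.9207
C = 350·0.9505 − 250·0.9685·0.9207 = 332.6750 − 222.9245 = 109.7505

$109.75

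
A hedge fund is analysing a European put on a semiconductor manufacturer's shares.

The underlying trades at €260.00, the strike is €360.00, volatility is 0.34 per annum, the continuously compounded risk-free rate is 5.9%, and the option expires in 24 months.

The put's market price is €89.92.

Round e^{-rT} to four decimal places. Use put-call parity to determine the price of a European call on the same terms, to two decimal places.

exp(−rT) = exp(−0.059·2) = 0.8887
Put-call parity: C − P = S − K·e^(−rT) = 260 − 360·0.8887 = 260 − 319.9320 = -59.9320
C = P + (C − P) = 89.92 + (-59.9320) = 29.9880

€29.99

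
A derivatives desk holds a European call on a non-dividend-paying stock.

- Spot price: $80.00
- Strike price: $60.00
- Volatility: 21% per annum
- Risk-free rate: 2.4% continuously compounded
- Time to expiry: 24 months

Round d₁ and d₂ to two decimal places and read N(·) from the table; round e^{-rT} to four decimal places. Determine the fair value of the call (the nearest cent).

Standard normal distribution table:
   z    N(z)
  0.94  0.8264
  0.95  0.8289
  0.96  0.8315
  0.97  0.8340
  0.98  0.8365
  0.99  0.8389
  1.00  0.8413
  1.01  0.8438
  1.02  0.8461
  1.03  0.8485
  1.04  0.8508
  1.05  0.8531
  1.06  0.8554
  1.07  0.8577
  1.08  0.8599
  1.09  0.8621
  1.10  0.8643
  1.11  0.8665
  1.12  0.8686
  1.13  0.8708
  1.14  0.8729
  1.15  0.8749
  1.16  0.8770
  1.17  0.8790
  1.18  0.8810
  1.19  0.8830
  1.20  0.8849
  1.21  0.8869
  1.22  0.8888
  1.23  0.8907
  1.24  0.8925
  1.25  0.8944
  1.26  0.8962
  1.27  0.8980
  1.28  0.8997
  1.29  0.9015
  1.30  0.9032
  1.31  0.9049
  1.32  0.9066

σ√T = 0.21·√2 = 0.2970
d₁ = [ln(80/60) + (0.024 + 0.21²/2)·2] / 0.2970 = [0.2877 + 0.0921] / 0.2970 = 1.2788 which rounds to 1.28
d₂ = d₁ − σ√T = 1.2788 − 0.2970 = 0.9818 which rounds to 0.98
exp(−rT) = exp(−0.024·2) = 0.9531
N(d₁) = N(1.28) = 0.8997;  N(d₂) = N(0.98) = 0.8365
C = 80·0.8997 − 60·0.9531·0.8365 = 71.9760 − 47.8361 = 24.1399

$24.14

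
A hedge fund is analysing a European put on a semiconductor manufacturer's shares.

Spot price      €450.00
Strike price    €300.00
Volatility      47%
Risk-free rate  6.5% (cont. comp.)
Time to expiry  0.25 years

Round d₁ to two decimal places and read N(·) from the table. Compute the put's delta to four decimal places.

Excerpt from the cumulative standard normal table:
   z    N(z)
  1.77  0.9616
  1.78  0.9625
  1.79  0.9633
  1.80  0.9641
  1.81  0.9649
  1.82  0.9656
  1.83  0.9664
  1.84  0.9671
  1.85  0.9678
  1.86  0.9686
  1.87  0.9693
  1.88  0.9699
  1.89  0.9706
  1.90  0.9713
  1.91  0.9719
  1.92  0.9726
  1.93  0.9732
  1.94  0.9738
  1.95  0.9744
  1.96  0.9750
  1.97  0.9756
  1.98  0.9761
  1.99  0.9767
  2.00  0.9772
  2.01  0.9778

σ√T = 0.47·√0.25 = 0.2350
d₁ = [ln(450/300) + (0.065 + ½·0.47²)·0.25] / (σ√T) = (0.4055 + 0.0439) / 0.2350 = 1.9120 ≈ 1.91
N(d₁) = N(1.91) = 0.9719
Δ_put = N(d₁) − 1 = 0.9719 − 1 = -0.0281

-0.0281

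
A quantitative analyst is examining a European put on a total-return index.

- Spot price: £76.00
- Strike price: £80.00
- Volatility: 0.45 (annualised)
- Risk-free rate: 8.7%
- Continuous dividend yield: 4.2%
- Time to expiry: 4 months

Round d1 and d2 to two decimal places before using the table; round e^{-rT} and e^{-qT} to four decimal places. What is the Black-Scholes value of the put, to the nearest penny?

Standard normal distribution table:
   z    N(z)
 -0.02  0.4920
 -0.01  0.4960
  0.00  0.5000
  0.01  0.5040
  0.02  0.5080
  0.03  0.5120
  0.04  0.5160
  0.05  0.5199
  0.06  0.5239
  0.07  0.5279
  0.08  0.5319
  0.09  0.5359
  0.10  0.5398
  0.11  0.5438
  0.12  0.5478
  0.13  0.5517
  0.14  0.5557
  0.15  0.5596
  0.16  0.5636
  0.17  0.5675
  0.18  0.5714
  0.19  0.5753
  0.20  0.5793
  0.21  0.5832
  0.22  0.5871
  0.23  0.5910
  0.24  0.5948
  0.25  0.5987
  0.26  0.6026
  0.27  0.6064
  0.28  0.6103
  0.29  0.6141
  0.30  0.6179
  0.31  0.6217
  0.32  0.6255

£9.35

T = 0.3333;  σ√T = 0.2598
d₁ = [ln(76/80) + (0.087 − 0.042 + ½·0.45²)·0.3333] / (σ√T) = (-0.0513 + 0.0487) / 0.2598 = -0.0098 → -0.01
d₂ = -0.0098 − 0.2598 = -0.2696 → -0.27
exp(−qT) = exp(−0.042·0.3333) = 0.9861;  exp(−rT) = exp(−0.087·0.3333) = 0.9714
N(−d₂) = N(0.27) = 0.6064;  N(−d₁) = N(0.01) = 0.5040
P = 80·0.9714·0.6064 − 76·0.9861·0.5040 = 47.1246 − 37.7716 = 9.3530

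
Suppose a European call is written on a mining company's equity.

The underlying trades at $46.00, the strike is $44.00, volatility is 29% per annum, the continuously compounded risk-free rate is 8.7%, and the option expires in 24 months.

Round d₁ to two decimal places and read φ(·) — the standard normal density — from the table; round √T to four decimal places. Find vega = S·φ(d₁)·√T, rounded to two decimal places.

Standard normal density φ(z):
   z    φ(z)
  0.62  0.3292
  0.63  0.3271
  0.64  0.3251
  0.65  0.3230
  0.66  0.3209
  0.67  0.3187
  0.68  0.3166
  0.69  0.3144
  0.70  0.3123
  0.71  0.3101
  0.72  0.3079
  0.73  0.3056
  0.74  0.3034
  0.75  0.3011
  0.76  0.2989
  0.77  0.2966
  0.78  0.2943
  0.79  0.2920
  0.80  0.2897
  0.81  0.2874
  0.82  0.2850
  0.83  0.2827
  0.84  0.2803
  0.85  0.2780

19.74

σ√T = 0.29·√2 = 0.4101
d₁ = [ln(46/44) + (0.087 + ½·0.29²)·2] / (σ√T) = (0.0445 + 0.2581) / 0.4101 = 0.7377 ⇒ 0.74
√T = √2 = 1.4142
φ(d₁) = φ(0.74) = 0.3034
vega = S·φ(d₁)·√T = 46·0.3034·1.4142 = 19.7371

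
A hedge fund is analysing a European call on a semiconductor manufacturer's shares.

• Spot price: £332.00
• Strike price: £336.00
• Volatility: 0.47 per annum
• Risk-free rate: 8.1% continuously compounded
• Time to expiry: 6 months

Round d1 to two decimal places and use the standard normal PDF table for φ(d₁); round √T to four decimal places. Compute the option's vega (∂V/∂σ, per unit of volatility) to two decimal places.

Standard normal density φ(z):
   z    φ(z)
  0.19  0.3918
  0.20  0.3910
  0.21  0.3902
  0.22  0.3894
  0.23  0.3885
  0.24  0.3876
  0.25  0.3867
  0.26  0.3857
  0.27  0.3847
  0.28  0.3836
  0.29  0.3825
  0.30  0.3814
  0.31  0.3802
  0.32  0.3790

σ√T = 0.47·√0.5 = 0.3323
d₁ = [ln(332/336) + (0.081 + ½·0.47²)·0.5] / (σ√T) = (-0.0120 + 0.0957) / 0.3323 = 0.2520 which rounds to 0.25
√T = √0.5 = 0.7071
φ(d₁) = φ(0.25) = 0.3867
vega = S·φ(d₁)·√T = 332·0.3867·0.7071 = 90.7806
(Vega is the same for a European call and put with the same parameters.)

90.78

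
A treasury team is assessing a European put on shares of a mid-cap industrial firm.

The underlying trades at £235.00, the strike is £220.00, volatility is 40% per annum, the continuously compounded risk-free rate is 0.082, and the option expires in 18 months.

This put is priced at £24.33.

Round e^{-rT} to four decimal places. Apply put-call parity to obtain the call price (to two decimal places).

£64.78

exp(−rT) = exp(−0.082·1.5) = 0.8843
Put-call parity: C − P = S − K·e^(−rT) = 235 − 220·0.8843 = 235 − 194.5460 = 40.4540
C = P + (C − P) = 24.33 + (40.4540) = 64.7840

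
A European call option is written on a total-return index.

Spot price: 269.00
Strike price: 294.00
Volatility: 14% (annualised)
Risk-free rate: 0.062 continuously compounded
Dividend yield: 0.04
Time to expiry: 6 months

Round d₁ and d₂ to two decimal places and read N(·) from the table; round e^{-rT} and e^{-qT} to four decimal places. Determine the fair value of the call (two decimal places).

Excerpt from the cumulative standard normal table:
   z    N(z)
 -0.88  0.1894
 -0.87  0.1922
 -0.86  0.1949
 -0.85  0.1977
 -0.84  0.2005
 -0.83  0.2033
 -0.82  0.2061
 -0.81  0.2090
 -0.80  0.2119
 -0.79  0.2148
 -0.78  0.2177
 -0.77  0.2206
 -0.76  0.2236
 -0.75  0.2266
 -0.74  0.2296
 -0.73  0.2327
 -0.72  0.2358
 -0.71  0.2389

3.39

T = 0.5;  σ√T = 0.0990
d₁ = [ln(269/294) + (0.062 − 0.04 + 0.14²/2)·0.5] / 0.0990 = [-0.0889 + 0.0159] / 0.0990 = -0.7371 ≈ -0.74
d₂ = d₁ − σ√T = -0.7371 − 0.0990 = -0.8361 ≈ -0.84
exp(−qT) = exp(−0.04·0.5) = 0.9802;  exp(−rT) = exp(−0.062·0.5) = 0.9695
N(d₁) = N(-0.74) = 0.2296;  N(d₂) = N(-0.84) = 0.2005
C = 269·0.9802·0.2296 − 294·0.9695·0.2005 = 60.5395 − 57.1491 = 3.3904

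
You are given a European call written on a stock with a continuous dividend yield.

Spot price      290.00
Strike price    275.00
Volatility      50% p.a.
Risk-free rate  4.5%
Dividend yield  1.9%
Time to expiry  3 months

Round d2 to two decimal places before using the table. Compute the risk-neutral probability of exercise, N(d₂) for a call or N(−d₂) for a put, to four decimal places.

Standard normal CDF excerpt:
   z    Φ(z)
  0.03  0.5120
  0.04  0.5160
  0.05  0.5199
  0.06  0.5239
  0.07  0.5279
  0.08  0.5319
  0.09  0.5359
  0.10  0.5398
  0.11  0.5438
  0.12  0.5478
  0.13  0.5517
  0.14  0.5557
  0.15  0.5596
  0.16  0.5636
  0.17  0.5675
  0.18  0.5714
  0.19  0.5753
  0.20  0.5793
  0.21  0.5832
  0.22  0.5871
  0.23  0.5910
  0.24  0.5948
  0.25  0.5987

0.5438

σ√T = 0.5·√0.25 = 0.2500
d₁ = [ln(290/275) + (0.045 − 0.019 + 0.5²/2)·0.25] / 0.2500 = [0.0531 + 0.0377] / 0.2500 = 0.3634 ≈ 0.36
d₂ = d₁ − σ√T = 0.3634 − 0.2500 = 0.1134 ≈ 0.11
Risk-neutral Pr[S_T > K] = N(d₂) = N(0.11) = 0.5438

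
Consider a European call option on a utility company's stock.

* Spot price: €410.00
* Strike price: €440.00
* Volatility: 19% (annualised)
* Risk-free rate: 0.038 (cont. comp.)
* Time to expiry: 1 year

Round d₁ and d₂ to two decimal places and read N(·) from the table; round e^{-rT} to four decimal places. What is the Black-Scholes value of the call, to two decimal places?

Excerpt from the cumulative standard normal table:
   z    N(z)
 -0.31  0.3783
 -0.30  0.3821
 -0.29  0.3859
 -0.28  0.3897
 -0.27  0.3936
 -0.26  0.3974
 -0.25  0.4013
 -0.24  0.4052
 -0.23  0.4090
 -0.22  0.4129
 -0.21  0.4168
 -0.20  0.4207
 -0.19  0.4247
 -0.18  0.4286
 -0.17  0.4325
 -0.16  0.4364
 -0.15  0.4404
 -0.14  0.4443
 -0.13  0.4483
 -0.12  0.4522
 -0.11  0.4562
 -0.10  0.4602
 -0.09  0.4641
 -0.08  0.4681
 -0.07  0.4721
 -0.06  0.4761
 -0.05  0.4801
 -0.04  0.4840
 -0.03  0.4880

€25.20

T = 1;  σ√T = 0.1900
d₁ = [ln(410/440) + (0.038 + ½·0.19²)·1] / (σ√T) = (-0.0706 + 0.0561) / 0.1900 = -0.0767 which rounds to -0.08
d₂ = -0.0767 − 0.1900 = -0.2667 which rounds to -0.27
exp(−rT) = exp(−0.038·1) = 0.9627
C = 410·N(-0.08) − 440·0.9627·N(-0.27) = 410·0.4681 − 440·0.9627·0.3936 = 191.9210 − 166.7242 = 25.1968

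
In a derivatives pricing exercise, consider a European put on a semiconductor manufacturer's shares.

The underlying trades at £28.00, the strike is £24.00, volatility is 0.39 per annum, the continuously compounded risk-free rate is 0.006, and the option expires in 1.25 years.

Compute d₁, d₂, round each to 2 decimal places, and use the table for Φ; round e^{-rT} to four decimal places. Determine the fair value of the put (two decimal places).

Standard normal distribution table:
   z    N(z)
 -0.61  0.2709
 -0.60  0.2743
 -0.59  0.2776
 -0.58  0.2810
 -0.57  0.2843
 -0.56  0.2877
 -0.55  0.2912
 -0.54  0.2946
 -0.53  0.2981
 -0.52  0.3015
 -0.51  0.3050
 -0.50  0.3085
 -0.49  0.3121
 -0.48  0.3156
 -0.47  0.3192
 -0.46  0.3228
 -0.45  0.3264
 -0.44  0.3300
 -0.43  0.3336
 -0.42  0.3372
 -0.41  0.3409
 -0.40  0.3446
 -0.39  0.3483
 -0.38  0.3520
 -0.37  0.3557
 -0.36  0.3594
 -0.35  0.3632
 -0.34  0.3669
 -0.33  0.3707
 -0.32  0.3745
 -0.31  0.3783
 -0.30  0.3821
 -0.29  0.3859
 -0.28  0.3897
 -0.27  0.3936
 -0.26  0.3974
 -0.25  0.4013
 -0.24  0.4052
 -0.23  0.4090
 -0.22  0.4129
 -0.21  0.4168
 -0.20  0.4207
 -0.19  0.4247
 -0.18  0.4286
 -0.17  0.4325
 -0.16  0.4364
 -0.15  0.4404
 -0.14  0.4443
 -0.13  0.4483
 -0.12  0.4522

T = 1.25;  σ√T = 0.4360
d₁ = [ln(28/24) + (0.006 + ½·0.39²)·1.25] / (σ√T) = (0.1542 + 0.1026) / 0.4360 = 0.5887 → 0.59
d₂ = 0.5887 − 0.4360 = 0.1527 → 0.15
exp(−rT) = exp(−0.006·1.25) = 0.9925
N(−d₂) = N(-0.15) = 0.4404;  N(−d₁) = N(-0.59) = 0.2776
P = 24·0.9925·0.4404 − 28·0.2776 = 10.4903 − 7.7728 = 2.7175

£2.72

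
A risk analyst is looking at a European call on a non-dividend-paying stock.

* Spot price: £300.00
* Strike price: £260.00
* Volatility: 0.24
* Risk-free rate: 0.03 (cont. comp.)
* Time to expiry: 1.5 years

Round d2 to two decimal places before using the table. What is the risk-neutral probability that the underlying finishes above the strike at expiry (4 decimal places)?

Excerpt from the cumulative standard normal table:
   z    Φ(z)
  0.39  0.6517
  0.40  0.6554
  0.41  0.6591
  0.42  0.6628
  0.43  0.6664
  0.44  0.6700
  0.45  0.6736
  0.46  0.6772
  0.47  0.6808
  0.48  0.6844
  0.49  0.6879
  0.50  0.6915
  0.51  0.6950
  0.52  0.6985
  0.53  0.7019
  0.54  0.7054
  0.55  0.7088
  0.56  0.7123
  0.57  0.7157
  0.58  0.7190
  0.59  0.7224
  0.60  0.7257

σ√T = 0.24 × 1.2247 = 0.2939
d₁ = [ln(300/260) + (0.03 + 0.24²/2)·1.5] / 0.2939 = [0.1431 + 0.0882] / 0.2939 = 0.7869 ≈ 0.79
d₂ = d₁ − σ√T = 0.7869 − 0.2939 = 0.4930 ≈ 0.49
Pr(exercise) under Q = N(d₂) = 0.6879

0.6879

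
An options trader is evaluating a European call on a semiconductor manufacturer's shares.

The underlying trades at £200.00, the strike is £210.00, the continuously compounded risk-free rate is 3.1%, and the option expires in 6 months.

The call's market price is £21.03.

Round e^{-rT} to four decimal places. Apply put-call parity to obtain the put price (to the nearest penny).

exp(−rT) = exp(−0.031·0.5) = 0.9846
Put-call parity: C − P = S − K·e^(−rT) = 200 − 210·0.9846 = 200 − 206.7660 = -6.7660
P = C − (C − P) = 21.03 − (-6.7660) = 27.7960

£27.80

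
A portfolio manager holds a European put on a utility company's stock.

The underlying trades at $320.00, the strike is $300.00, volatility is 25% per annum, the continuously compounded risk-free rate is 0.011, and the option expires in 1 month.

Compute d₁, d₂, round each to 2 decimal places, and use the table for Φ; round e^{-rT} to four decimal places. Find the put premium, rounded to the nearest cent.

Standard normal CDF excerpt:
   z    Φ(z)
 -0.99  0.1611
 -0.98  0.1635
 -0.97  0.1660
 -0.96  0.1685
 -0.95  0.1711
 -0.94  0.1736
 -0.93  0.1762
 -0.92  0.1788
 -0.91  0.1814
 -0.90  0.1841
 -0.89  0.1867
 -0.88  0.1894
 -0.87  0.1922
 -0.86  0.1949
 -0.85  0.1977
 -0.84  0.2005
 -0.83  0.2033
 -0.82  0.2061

σ√T = 0.25·√0.08333 = 0.0722
d₁ = [ln(320/300) + (0.011 + 0.25²/2)·0.08333] / 0.0722 = [0.0645 + 0.0035] / 0.0722 = 0.9431 → 0.94
d₂ = d₁ − σ√T = 0.9431 − 0.0722 = 0.8709 → 0.87
exp(−rT) = exp(−0.011·0.08333) = 0.9991
P = 300·0.9991·N(-0.87) − 320·N(-0.94) = 300·0.9991·0.1922 − 320·0.1736 = 57.6081 − 55.5520 = 2.0561

$2.06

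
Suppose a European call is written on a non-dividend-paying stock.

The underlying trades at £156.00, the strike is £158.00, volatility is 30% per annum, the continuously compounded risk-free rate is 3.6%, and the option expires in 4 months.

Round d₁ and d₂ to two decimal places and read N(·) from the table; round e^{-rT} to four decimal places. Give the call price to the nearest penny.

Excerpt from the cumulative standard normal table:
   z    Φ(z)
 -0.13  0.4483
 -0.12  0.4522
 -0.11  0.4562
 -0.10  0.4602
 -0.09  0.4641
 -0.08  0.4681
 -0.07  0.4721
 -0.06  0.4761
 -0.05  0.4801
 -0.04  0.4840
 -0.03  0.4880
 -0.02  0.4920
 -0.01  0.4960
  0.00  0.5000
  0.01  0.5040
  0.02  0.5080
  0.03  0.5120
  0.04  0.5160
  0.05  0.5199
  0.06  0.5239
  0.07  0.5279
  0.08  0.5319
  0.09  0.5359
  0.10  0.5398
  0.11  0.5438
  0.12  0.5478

£10.52

σ√T = 0.3 × 0.5774 = 0.1732
d₁ = [ln(156/158) + (0.036 + ½·0.3²)·0.3333] / (σ√T) = (-0.0127 + 0.0270) / 0.1732 = 0.0823 which rounds to 0.08
d₂ = 0.0823 − 0.1732 = -0.0909 which rounds to -0.09
e^(−rT) = e^(−0.036·0.3333) = 0.9881
N(d₁) = N(0.08) = 0.5319;  N(d₂) = N(-0.09) = 0.4641
C = 156·0.5319 − 158·0.9881·0.4641 = 82.9764 − 72.4552 = 10.5212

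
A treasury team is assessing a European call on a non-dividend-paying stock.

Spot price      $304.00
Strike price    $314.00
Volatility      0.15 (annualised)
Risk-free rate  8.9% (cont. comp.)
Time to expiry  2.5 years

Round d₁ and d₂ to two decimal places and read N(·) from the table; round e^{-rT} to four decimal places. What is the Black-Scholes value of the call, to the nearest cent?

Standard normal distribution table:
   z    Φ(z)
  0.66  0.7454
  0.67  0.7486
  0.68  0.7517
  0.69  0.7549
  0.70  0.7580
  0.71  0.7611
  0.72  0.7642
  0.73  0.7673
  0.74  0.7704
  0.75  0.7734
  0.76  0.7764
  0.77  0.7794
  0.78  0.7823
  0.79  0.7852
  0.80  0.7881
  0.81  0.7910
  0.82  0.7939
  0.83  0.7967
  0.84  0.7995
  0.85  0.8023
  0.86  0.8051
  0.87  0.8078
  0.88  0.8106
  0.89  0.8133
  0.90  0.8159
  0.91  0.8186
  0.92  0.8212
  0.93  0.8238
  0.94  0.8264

σ√T = 0.15 × 1.5811 = 0.2372
ln(S/K) + (r + σ²/2)T = ln(304/314) + (0.089 + 0.15²/2)·2.5 = -0.0324 + 0.2506 = 0.2183
d₁ = 0.2183 / 0.2372 = 0.9203 → 0.92
d₂ = d₁ − σ√T = 0.9203 − 0.2372 = 0.6831 → 0.68
exp(−rT) = exp(−0.089·2.5) = 0.8005
N(d₁) = N(0.92) = 0.8212;  N(d₂) = N(0.68) = 0.7517
C = 304·0.8212 − 314·0.8005·0.7517 = 249.6448 − 188.9451 = 60.6997

$60.70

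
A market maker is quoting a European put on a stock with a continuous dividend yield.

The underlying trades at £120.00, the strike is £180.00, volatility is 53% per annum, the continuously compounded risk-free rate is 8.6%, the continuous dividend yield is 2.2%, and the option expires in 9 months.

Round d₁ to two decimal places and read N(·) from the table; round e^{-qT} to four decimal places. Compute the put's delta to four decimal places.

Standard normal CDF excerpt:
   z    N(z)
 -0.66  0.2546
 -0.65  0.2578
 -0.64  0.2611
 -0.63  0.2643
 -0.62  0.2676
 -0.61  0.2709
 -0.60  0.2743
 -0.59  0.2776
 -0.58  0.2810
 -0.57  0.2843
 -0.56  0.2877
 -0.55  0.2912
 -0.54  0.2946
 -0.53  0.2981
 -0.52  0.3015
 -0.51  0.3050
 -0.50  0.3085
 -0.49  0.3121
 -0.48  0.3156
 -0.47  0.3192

σ√T = 0.53 × 0.8660 = 0.4590
ln(S/K) + (r − q + σ²/2)T = ln(120/180) + (0.086 − 0.022 + 0.53²/2)·0.75 = -0.4055 + 0.1533 = -0.2521
d₁ = -0.2521 / 0.4590 = -0.5493 → -0.55
N(d₁) = N(-0.55) = 0.2912
Δ_put = exp(−qT)·(N(d₁) − 1) = 0.9836·(0.2912 − 1) = -0.6972

-0.6972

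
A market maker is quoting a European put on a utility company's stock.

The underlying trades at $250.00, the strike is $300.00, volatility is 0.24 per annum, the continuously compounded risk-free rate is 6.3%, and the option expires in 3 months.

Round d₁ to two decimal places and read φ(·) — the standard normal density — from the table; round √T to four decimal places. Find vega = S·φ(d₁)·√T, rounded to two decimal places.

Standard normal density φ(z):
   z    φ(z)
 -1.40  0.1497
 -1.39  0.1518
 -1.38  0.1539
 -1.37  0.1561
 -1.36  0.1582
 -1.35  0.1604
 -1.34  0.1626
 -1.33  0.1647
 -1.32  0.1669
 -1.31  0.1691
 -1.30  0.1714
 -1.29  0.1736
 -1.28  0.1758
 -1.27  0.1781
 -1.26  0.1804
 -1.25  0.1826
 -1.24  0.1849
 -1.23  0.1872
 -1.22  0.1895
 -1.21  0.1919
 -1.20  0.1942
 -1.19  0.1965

T = 0.25;  σ√T = 0.1200
d₁ = [ln(250/300) + (0.063 + ½·0.24²)·0.25] / (σ√T) = (-0.1823 + 0.0229) / 0.1200 = -1.3281 → -1.33
√T = √0.25 = 0.5000
φ(d₁) = φ(-1.33) = 0.1647
vega = S·φ(d₁)·√T = 250·0.1647·0.5000 = 20.5875

20.59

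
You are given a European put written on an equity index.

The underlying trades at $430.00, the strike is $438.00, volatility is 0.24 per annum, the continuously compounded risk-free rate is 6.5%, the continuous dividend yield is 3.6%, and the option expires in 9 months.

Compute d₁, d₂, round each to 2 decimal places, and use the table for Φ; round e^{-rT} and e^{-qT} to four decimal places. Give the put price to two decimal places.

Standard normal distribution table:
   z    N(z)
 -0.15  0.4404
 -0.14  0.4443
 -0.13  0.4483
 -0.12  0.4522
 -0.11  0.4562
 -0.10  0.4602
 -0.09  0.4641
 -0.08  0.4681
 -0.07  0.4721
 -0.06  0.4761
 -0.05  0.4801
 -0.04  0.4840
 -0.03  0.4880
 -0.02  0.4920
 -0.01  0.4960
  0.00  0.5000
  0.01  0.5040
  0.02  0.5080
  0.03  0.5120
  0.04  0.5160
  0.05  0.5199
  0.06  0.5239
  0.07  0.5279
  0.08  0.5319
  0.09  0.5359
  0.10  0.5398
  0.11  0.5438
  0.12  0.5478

$34.28

σ√T = 0.24 × 0.8660 = 0.2078
d₁ = [ln(430/438) + (0.065 − 0.036 + 0.24²/2)·0.75] / 0.2078 = [-0.0184 + 0.0433] / 0.2078 = 0.1199 ⇒ 0.12
d₂ = d₁ − σ√T = 0.1199 − 0.2078 = -0.0880 ⇒ -0.09
e^(−qT) = e^(−0.036·0.75) = 0.9734;  e^(−rT) = e^(−0.065·0.75) = 0.9524
P = 438·0.9524·N(0.09) − 430·0.9734·N(-0.12) = 438·0.9524·0.5359 − 430·0.9734·0.4522 = 223.5513 − 189.2737 = 34.2776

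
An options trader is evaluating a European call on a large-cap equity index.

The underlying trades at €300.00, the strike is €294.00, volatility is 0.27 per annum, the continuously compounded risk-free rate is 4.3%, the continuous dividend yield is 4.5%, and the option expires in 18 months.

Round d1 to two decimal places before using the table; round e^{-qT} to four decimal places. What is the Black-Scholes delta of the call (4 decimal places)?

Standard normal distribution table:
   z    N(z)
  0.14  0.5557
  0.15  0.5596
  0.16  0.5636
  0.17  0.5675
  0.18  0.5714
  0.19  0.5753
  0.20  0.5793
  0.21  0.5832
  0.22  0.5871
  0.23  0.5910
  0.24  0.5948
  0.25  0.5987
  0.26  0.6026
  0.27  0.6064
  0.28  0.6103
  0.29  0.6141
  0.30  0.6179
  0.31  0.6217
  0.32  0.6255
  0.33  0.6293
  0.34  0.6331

0.5488

T = 1.5;  σ√T = 0.3307
d₁ = [ln(300/294) + (0.043 − 0.045 + 0.27²/2)·1.5] / 0.3307 = [0.0202 + 0.0517] / 0.3307 = 0.2174 → 0.22
N(d₁) = N(0.22) = 0.5871
Δ_call = exp(−qT)·N(d₁) = 0.9347·0.5871 = 0.5488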